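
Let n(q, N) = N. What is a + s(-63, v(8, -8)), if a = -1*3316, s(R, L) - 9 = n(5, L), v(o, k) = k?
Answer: -3315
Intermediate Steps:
s(R, L) = 9 + L
a = -3316
a + s(-63, v(8, -8)) = -3316 + (9 - 8) = -3316 + 1 = -3315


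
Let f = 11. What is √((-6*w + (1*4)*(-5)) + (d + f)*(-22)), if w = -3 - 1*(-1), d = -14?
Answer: √58 ≈ 7.6158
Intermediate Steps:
w = -2 (w = -3 + 1 = -2)
√((-6*w + (1*4)*(-5)) + (d + f)*(-22)) = √((-6*(-2) + (1*4)*(-5)) + (-14 + 11)*(-22)) = √((12 + 4*(-5)) - 3*(-22)) = √((12 - 20) + 66) = √(-8 + 66) = √58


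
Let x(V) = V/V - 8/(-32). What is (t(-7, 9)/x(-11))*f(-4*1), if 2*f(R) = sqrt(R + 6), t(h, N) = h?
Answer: -14*sqrt(2)/5 ≈ -3.9598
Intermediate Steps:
f(R) = sqrt(6 + R)/2 (f(R) = sqrt(R + 6)/2 = sqrt(6 + R)/2)
x(V) = 5/4 (x(V) = 1 - 8*(-1/32) = 1 + 1/4 = 5/4)
(t(-7, 9)/x(-11))*f(-4*1) = (-7/5/4)*(sqrt(6 - 4*1)/2) = (-7*4/5)*(sqrt(6 - 4)/2) = -14*sqrt(2)/5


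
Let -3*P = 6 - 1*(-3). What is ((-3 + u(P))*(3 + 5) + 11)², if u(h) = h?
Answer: 1369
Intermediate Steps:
P = -3 (P = -(6 - 1*(-3))/3 = -(6 + 3)/3 = -⅓*9 = -3)
((-3 + u(P))*(3 + 5) + 11)² = ((-3 - 3)*(3 + 5) + 11)² = (-6*8 + 11)² = (-48 + 11)² = (-37)² = 1369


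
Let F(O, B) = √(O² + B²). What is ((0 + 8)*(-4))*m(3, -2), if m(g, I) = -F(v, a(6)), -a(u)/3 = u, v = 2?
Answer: 64*√82 ≈ 579.54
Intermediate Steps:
a(u) = -3*u
F(O, B) = √(B² + O²)
m(g, I) = -2*√82 (m(g, I) = -√((-3*6)² + 2²) = -√((-18)² + 4) = -√(324 + 4) = -√328 = -2*√82)
((0 + 8)*(-4))*m(3, -2) = ((0 + 8)*(-4))*(-2*√82) = (8*(-4))*(-2*√82) = -(-64)*√82 = 64*√82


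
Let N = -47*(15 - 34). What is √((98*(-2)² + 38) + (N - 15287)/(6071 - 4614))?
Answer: 2*√222963253/1457 ≈ 20.497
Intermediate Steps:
N = 893 (N = -47*(-19) = 893)
√((98*(-2)² + 38) + (N - 15287)/(6071 - 4614)) = √((98*(-2)² + 38) + (893 - 15287)/(6071 - 4614)) = √((98*4 + 38) - 14394/1457) = √((392 + 38) - 14394*1/1457) = √(430 - 14394/1457) = √(612116/1457) = 2*√222963253/1457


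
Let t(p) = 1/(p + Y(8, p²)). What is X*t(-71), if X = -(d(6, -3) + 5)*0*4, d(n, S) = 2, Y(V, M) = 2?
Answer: 0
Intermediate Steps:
t(p) = 1/(2 + p) (t(p) = 1/(p + 2) = 1/(2 + p))
X = 0 (X = -(2 + 5)*0*4 = -7*0*4 = -0*4 = -1*0 = 0)
X*t(-71) = 0/(2 - 71) = 0/(-69) = 0*(-1/69) = 0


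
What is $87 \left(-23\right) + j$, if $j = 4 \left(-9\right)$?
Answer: $-2037$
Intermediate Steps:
$j = -36$
$87 \left(-23\right) + j = 87 \left(-23\right) - 36 = -2001 - 36 = -2037$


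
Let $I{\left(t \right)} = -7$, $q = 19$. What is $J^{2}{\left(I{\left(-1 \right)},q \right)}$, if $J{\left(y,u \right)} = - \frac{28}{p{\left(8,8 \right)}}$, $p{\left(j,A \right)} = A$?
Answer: $\frac{49}{4} \approx 12.25$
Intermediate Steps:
$J{\left(y,u \right)} = - \frac{7}{2}$ ($J{\left(y,u \right)} = - \frac{28}{8} = \left(-28\right) \frac{1}{8} = - \frac{7}{2}$)
$J^{2}{\left(I{\left(-1 \right)},q \right)} = \left(- \frac{7}{2}\right)^{2} = \frac{49}{4}$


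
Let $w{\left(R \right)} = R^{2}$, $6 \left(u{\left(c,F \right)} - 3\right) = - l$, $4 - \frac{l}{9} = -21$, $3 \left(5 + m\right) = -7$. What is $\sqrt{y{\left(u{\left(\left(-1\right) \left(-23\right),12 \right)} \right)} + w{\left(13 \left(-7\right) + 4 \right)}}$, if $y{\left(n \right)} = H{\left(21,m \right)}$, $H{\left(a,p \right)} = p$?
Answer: $\frac{\sqrt{68055}}{3} \approx 86.958$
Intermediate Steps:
$m = - \frac{22}{3}$ ($m = -5 + \frac{1}{3} \left(-7\right) = -5 - \frac{7}{3} = - \frac{22}{3} \approx -7.3333$)
$l = 225$ ($l = 36 - -189 = 36 + 189 = 225$)
$u{\left(c,F \right)} = - \frac{69}{2}$ ($u{\left(c,F \right)} = 3 + \frac{\left(-1\right) 225}{6} = 3 + \frac{1}{6} \left(-225\right) = 3 - \frac{75}{2} = - \frac{69}{2}$)
$y{\left(n \right)} = - \frac{22}{3}$
$\sqrt{y{\left(u{\left(\left(-1\right) \left(-23\right),12 \right)} \right)} + w{\left(13 \left(-7\right) + 4 \right)}} = \sqrt{- \frac{22}{3} + \left(13 \left(-7\right) + 4\right)^{2}} = \sqrt{- \frac{22}{3} + \left(-91 + 4\right)^{2}} = \sqrt{- \frac{22}{3} + \left(-87\right)^{2}} = \sqrt{- \frac{22}{3} + 7569} = \sqrt{\frac{22685}{3}} = \frac{\sqrt{68055}}{3}$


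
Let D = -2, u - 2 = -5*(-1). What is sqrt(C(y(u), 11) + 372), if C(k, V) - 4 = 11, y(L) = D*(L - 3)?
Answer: 3*sqrt(43) ≈ 19.672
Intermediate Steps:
u = 7 (u = 2 - 5*(-1) = 2 + 5 = 7)
y(L) = 6 - 2*L (y(L) = -2*(L - 3) = -2*(-3 + L) = 6 - 2*L)
C(k, V) = 15 (C(k, V) = 4 + 11 = 15)
sqrt(C(y(u), 11) + 372) = sqrt(15 + 372) = sqrt(387) = 3*sqrt(43)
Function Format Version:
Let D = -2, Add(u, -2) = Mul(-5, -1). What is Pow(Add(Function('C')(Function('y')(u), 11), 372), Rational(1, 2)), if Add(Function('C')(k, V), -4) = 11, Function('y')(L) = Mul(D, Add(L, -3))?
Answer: Mul(3, Pow(43, Rational(1, 2))) ≈ 19.672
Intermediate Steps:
u = 7 (u = Add(2, Mul(-5, -1)) = Add(2, 5) = 7)
Function('y')(L) = Add(6, Mul(-2, L)) (Function('y')(L) = Mul(-2, Add(L, -3)) = Mul(-2, Add(-3, L)) = Add(6, Mul(-2, L)))
Function('C')(k, V) = 15 (Function('C')(k, V) = Add(4, 11) = 15)
Pow(Add(Function('C')(Function('y')(u), 11), 372), Rational(1, 2)) = Pow(Add(15, 372), Rational(1, 2)) = Pow(387, Rational(1, 2)) = Mul(3, Pow(43, Rational(1, 2)))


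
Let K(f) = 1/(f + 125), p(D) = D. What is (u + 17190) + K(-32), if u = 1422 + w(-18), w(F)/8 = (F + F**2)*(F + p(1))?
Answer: -2139371/93 ≈ -23004.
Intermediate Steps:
K(f) = 1/(125 + f)
w(F) = 8*(1 + F)*(F + F**2) (w(F) = 8*((F + F**2)*(F + 1)) = 8*((F + F**2)*(1 + F)) = 8*((1 + F)*(F + F**2)) = 8*(1 + F)*(F + F**2))
u = -40194 (u = 1422 + 8*(-18)*(1 + (-18)**2 + 2*(-18)) = 1422 + 8*(-18)*(1 + 324 - 36) = 1422 + 8*(-18)*289 = 1422 - 41616 = -40194)
(u + 17190) + K(-32) = (-40194 + 17190) + 1/(125 - 32) = -23004 + 1/93 = -2139371/93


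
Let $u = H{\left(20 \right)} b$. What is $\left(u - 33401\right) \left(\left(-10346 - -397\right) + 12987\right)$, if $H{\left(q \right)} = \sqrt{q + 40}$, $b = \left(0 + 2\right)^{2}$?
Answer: $-101472238 + 24304 \sqrt{15} \approx -1.0138 \cdot 10^{8}$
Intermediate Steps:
$b = 4$ ($b = 2^{2} = 4$)
$H{\left(q \right)} = \sqrt{40 + q}$
$u = 8 \sqrt{15}$ ($u = \sqrt{40 + 20} \cdot 4 = \sqrt{60} \cdot 4 = 2 \sqrt{15} \cdot 4 = 8 \sqrt{15} \approx 30.984$)
$\left(u - 33401\right) \left(\left(-10346 - -397\right) + 12987\right) = \left(8 \sqrt{15} - 33401\right) \left(\left(-10346 - -397\right) + 12987\right) = \left(-33401 + 8 \sqrt{15}\right) \left(\left(-10346 + 397\right) + 12987\right) = \left(-33401 + 8 \sqrt{15}\right) \left(-9949 + 12987\right) = \left(-33401 + 8 \sqrt{15}\right) 3038 = -101472238 + 24304 \sqrt{15}$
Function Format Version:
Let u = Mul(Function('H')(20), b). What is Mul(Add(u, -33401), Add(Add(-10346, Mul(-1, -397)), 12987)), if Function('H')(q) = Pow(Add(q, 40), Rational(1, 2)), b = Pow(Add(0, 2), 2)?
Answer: Add(-101472238, Mul(24304, Pow(15, Rational(1, 2)))) ≈ -1.0138e+8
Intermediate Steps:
b = 4 (b = Pow(2, 2) = 4)
Function('H')(q) = Pow(Add(40, q), Rational(1, 2))
u = Mul(8, Pow(15, Rational(1, 2))) (u = Mul(Pow(Add(40, 20), Rational(1, 2)), 4) = Mul(Pow(60, Rational(1, 2)), 4) = Mul(Mul(2, Pow(15, Rational(1, 2))), 4) = Mul(8, Pow(15, Rational(1, 2))) ≈ 30.984)
Mul(Add(u, -33401), Add(Add(-10346, Mul(-1, -397)), 12987)) = Mul(Add(Mul(8, Pow(15, Rational(1, 2))), -33401), Add(Add(-10346, Mul(-1, -397)), 12987)) = Mul(Add(-33401, Mul(8, Pow(15, Rational(1, 2)))), Add(Add(-10346, 397), 12987)) = Mul(Add(-33401, Mul(8, Pow(15, Rational(1, 2)))), Add(-9949, 12987)) = Mul(Add(-33401, Mul(8, Pow(15, Rational(1, 2)))), 3038) = Add(-101472238, Mul(24304, Pow(15, Rational(1, 2))))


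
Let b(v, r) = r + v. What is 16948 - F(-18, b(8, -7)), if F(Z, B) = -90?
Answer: 17038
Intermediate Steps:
16948 - F(-18, b(8, -7)) = 16948 - 1*(-90) = 16948 + 90 = 17038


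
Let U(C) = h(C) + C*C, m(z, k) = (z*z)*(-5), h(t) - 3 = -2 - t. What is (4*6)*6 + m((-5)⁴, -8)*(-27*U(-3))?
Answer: 685547019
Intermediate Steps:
h(t) = 1 - t (h(t) = 3 + (-2 - t) = 1 - t)
m(z, k) = -5*z² (m(z, k) = z²*(-5) = -5*z²)
U(C) = 1 + C² - C (U(C) = (1 - C) + C*C = (1 - C) + C² = 1 + C² - C)
(4*6)*6 + m((-5)⁴, -8)*(-27*U(-3)) = (4*6)*6 + (-5*((-5)⁴)²)*(-27*(1 + (-3)² - 1*(-3))) = 24*6 + (-5*625²)*(-27*(1 + 9 + 3)) = 144 + (-5*390625)*(-27*13) = 144 - 1953125*(-351) = 144 + 685546875 = 685547019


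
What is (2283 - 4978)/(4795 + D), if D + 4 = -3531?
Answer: -77/36 ≈ -2.1389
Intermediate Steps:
D = -3535 (D = -4 - 3531 = -3535)
(2283 - 4978)/(4795 + D) = (2283 - 4978)/(4795 - 3535) = -2695/1260 = -2695*1/1260 = -77/36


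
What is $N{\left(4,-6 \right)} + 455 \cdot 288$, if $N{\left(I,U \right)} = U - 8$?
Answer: $131026$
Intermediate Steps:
$N{\left(I,U \right)} = -8 + U$ ($N{\left(I,U \right)} = U - 8 = -8 + U$)
$N{\left(4,-6 \right)} + 455 \cdot 288 = \left(-8 - 6\right) + 455 \cdot 288 = -14 + 131040 = 131026$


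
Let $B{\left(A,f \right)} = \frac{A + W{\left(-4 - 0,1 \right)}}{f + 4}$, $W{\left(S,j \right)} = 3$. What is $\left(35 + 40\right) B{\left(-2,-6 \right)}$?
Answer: $- \frac{75}{2} \approx -37.5$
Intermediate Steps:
$B{\left(A,f \right)} = \frac{3 + A}{4 + f}$ ($B{\left(A,f \right)} = \frac{A + 3}{f + 4} = \frac{3 + A}{4 + f}$)
$\left(35 + 40\right) B{\left(-2,-6 \right)} = \left(35 + 40\right) \frac{3 - 2}{4 - 6} = 75 \frac{1}{-2} \cdot 1 = 75 \left(\left(- \frac{1}{2}\right) 1\right) = 75 \left(- \frac{1}{2}\right) = - \frac{75}{2}$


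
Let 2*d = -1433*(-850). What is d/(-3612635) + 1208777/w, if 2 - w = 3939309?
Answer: -1353201308614/2846255668789 ≈ -0.47543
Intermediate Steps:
w = -3939307 (w = 2 - 1*3939309 = 2 - 3939309 = -3939307)
d = 609025 (d = (-1433*(-850))/2 = (½)*1218050 = 609025)
d/(-3612635) + 1208777/w = 609025/(-3612635) + 1208777/(-3939307) = 609025*(-1/3612635) + 1208777*(-1/3939307) = -121805/722527 - 1208777/3939307 = -1353201308614/2846255668789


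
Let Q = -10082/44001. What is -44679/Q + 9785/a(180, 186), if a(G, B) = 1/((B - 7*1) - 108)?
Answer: 8970238949/10082 ≈ 8.8973e+5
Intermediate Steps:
Q = -10082/44001 (Q = -10082*1/44001 = -10082/44001 ≈ -0.22913)
a(G, B) = 1/(-115 + B) (a(G, B) = 1/((B - 7) - 108) = 1/((-7 + B) - 108) = 1/(-115 + B))
-44679/Q + 9785/a(180, 186) = -44679/(-10082/44001) + 9785/(1/(-115 + 186)) = -44679*(-44001/10082) + 9785/(1/71) = 1965920679/10082 + 9785/(1/71) = 1965920679/10082 + 9785*71 = 1965920679/10082 + 694735 = 8970238949/10082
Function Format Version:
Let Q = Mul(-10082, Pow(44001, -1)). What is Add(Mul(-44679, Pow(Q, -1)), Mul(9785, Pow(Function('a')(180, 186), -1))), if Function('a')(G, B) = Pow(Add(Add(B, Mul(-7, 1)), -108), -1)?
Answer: Rational(8970238949, 10082) ≈ 8.8973e+5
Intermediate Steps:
Q = Rational(-10082, 44001) (Q = Mul(-10082, Rational(1, 44001)) = Rational(-10082, 44001) ≈ -0.22913)
Function('a')(G, B) = Pow(Add(-115, B), -1) (Function('a')(G, B) = Pow(Add(Add(B, -7), -108), -1) = Pow(Add(Add(-7, B), -108), -1) = Pow(Add(-115, B), -1))
Add(Mul(-44679, Pow(Q, -1)), Mul(9785, Pow(Function('a')(180, 186), -1))) = Add(Mul(-44679, Pow(Rational(-10082, 44001), -1)), Mul(9785, Pow(Pow(Add(-115, 186), -1), -1))) = Add(Mul(-44679, Rational(-44001, 10082)), Mul(9785, Pow(Pow(71, -1), -1))) = Add(Rational(1965920679, 10082), Mul(9785, Pow(Rational(1, 71), -1))) = Add(Rational(1965920679, 10082), Mul(9785, 71)) = Add(Rational(1965920679, 10082), 694735) = Rational(8970238949, 10082)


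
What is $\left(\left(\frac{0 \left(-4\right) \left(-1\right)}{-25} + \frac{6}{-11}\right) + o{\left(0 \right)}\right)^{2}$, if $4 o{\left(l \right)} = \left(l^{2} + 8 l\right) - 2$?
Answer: $\frac{529}{484} \approx 1.093$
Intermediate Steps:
$o{\left(l \right)} = - \frac{1}{2} + 2 l + \frac{l^{2}}{4}$ ($o{\left(l \right)} = \frac{\left(l^{2} + 8 l\right) - 2}{4} = \frac{-2 + l^{2} + 8 l}{4} = - \frac{1}{2} + 2 l + \frac{l^{2}}{4}$)
$\left(\left(\frac{0 \left(-4\right) \left(-1\right)}{-25} + \frac{6}{-11}\right) + o{\left(0 \right)}\right)^{2} = \left(\left(\frac{0 \left(-4\right) \left(-1\right)}{-25} + \frac{6}{-11}\right) + \left(- \frac{1}{2} + 2 \cdot 0 + \frac{0^{2}}{4}\right)\right)^{2} = \left(\left(0 \left(-1\right) \left(- \frac{1}{25}\right) + 6 \left(- \frac{1}{11}\right)\right) + \left(- \frac{1}{2} + 0 + \frac{1}{4} \cdot 0\right)\right)^{2} = \left(\left(0 \left(- \frac{1}{25}\right) - \frac{6}{11}\right) + \left(- \frac{1}{2} + 0 + 0\right)\right)^{2} = \left(\left(0 - \frac{6}{11}\right) - \frac{1}{2}\right)^{2} = \left(- \frac{6}{11} - \frac{1}{2}\right)^{2} = \left(- \frac{23}{22}\right)^{2} = \frac{529}{484}$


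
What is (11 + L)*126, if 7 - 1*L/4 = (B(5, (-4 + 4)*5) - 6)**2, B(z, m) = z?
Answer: 4410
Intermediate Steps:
L = 24 (L = 28 - 4*(5 - 6)**2 = 28 - 4*(-1)**2 = 28 - 4*1 = 28 - 4 = 24)
(11 + L)*126 = (11 + 24)*126 = 35*126 = 4410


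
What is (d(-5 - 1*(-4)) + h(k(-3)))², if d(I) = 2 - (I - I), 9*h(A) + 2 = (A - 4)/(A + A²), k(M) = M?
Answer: 7921/2916 ≈ 2.7164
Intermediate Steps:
h(A) = -2/9 + (-4 + A)/(9*(A + A²)) (h(A) = -2/9 + ((A - 4)/(A + A²))/9 = -2/9 + ((-4 + A)/(A + A²))/9 = -2/9 + (-4 + A)/(9*(A + A²)))
d(I) = 2 (d(I) = 2 - 1*0 = 2 + 0 = 2)
(d(-5 - 1*(-4)) + h(k(-3)))² = (2 + (⅑)*(-4 - 1*(-3) - 2*(-3)²)/(-3*(1 - 3)))² = (2 + (⅑)*(-⅓)*(-4 + 3 - 2*9)/(-2))² = (2 + (⅑)*(-⅓)*(-½)*(-4 + 3 - 18))² = (2 + (⅑)*(-⅓)*(-½)*(-19))² = (2 - 19/54)² = (89/54)² = 7921/2916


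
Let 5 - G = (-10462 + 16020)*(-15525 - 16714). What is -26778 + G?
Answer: 179157589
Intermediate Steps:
G = 179184367 (G = 5 - (-10462 + 16020)*(-15525 - 16714) = 5 - 5558*(-32239) = 5 - 1*(-179184362) = 5 + 179184362 = 179184367)
-26778 + G = -26778 + 179184367 = 179157589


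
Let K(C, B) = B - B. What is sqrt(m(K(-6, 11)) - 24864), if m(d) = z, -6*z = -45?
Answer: I*sqrt(99426)/2 ≈ 157.66*I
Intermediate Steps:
K(C, B) = 0
z = 15/2 (z = -1/6*(-45) = 15/2 ≈ 7.5000)
m(d) = 15/2
sqrt(m(K(-6, 11)) - 24864) = sqrt(15/2 - 24864) = sqrt(-49713/2) = I*sqrt(99426)/2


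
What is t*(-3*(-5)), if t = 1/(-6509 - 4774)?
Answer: -5/3761 ≈ -0.0013294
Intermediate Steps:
t = -1/11283 (t = 1/(-11283) = -1/11283 ≈ -8.8629e-5)
t*(-3*(-5)) = -(-1)*(-5)/3761 = -1/11283*15 = -5/3761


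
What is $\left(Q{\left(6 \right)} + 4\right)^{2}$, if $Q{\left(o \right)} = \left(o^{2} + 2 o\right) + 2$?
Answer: $2916$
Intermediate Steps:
$Q{\left(o \right)} = 2 + o^{2} + 2 o$
$\left(Q{\left(6 \right)} + 4\right)^{2} = \left(\left(2 + 6^{2} + 2 \cdot 6\right) + 4\right)^{2} = \left(\left(2 + 36 + 12\right) + 4\right)^{2} = \left(50 + 4\right)^{2} = 54^{2} = 2916$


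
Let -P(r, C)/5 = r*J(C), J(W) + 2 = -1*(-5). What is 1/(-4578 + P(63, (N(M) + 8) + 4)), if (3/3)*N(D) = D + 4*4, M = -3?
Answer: -1/5523 ≈ -0.00018106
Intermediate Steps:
J(W) = 3 (J(W) = -2 - 1*(-5) = -2 + 5 = 3)
N(D) = 16 + D (N(D) = D + 4*4 = D + 16 = 16 + D)
P(r, C) = -15*r (P(r, C) = -5*r*3 = -15*r)
1/(-4578 + P(63, (N(M) + 8) + 4)) = 1/(-4578 - 15*63) = 1/(-4578 - 945) = 1/(-5523) = -1/5523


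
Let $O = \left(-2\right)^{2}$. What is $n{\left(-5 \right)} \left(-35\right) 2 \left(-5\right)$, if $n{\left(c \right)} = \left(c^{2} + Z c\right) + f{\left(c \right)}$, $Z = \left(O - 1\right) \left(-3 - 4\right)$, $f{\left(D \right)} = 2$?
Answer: $46200$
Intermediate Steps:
$O = 4$
$Z = -21$ ($Z = \left(4 - 1\right) \left(-3 - 4\right) = 3 \left(-7\right) = -21$)
$n{\left(c \right)} = 2 + c^{2} - 21 c$ ($n{\left(c \right)} = \left(c^{2} - 21 c\right) + 2 = 2 + c^{2} - 21 c$)
$n{\left(-5 \right)} \left(-35\right) 2 \left(-5\right) = \left(2 + \left(-5\right)^{2} - -105\right) \left(-35\right) 2 \left(-5\right) = \left(2 + 25 + 105\right) \left(-35\right) \left(-10\right) = 132 \left(-35\right) \left(-10\right) = \left(-4620\right) \left(-10\right) = 46200$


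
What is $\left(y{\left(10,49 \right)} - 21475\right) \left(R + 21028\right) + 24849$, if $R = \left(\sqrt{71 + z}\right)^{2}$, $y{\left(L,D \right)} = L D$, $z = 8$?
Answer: $-442905546$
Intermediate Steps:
$y{\left(L,D \right)} = D L$
$R = 79$ ($R = \left(\sqrt{71 + 8}\right)^{2} = \left(\sqrt{79}\right)^{2} = 79$)
$\left(y{\left(10,49 \right)} - 21475\right) \left(R + 21028\right) + 24849 = \left(49 \cdot 10 - 21475\right) \left(79 + 21028\right) + 24849 = \left(490 - 21475\right) 21107 + 24849 = \left(-20985\right) 21107 + 24849 = -442930395 + 24849 = -442905546$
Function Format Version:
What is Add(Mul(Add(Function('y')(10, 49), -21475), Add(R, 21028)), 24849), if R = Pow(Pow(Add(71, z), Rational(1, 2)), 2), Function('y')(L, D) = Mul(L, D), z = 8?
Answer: -442905546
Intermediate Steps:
Function('y')(L, D) = Mul(D, L)
R = 79 (R = Pow(Pow(Add(71, 8), Rational(1, 2)), 2) = Pow(Pow(79, Rational(1, 2)), 2) = 79)
Add(Mul(Add(Function('y')(10, 49), -21475), Add(R, 21028)), 24849) = Add(Mul(Add(Mul(49, 10), -21475), Add(79, 21028)), 24849) = Add(Mul(Add(490, -21475), 21107), 24849) = Add(Mul(-20985, 21107), 24849) = Add(-442930395, 24849) = -442905546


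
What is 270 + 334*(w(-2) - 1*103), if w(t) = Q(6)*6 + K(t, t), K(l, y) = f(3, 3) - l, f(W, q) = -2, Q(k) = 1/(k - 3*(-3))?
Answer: -169992/5 ≈ -33998.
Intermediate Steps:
Q(k) = 1/(9 + k) (Q(k) = 1/(k + 9) = 1/(9 + k))
K(l, y) = -2 - l
w(t) = -8/5 - t (w(t) = 6/(9 + 6) + (-2 - t) = 6/15 + (-2 - t) = (1/15)*6 + (-2 - t) = 2/5 + (-2 - t) = -8/5 - t)
270 + 334*(w(-2) - 1*103) = 270 + 334*((-8/5 - 1*(-2)) - 1*103) = 270 + 334*((-8/5 + 2) - 103) = 270 + 334*(2/5 - 103) = 270 + 334*(-513/5) = 270 - 171342/5 = -169992/5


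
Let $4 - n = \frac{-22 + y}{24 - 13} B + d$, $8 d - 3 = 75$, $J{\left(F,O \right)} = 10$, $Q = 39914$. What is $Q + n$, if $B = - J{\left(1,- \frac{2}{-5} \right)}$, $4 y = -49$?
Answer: $\frac{1754593}{44} \approx 39877.0$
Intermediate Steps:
$y = - \frac{49}{4}$ ($y = \frac{1}{4} \left(-49\right) = - \frac{49}{4} \approx -12.25$)
$d = \frac{39}{4}$ ($d = \frac{3}{8} + \frac{1}{8} \cdot 75 = \frac{3}{8} + \frac{75}{8} = \frac{39}{4} \approx 9.75$)
$B = -10$ ($B = \left(-1\right) 10 = -10$)
$n = - \frac{1623}{44}$ ($n = 4 - \left(\frac{-22 - \frac{49}{4}}{24 - 13} \left(-10\right) + \frac{39}{4}\right) = 4 - \left(- \frac{137}{4 \cdot 11} \left(-10\right) + \frac{39}{4}\right) = 4 - \left(\left(- \frac{137}{4}\right) \frac{1}{11} \left(-10\right) + \frac{39}{4}\right) = 4 - \left(\left(- \frac{137}{44}\right) \left(-10\right) + \frac{39}{4}\right) = 4 - \left(\frac{685}{22} + \frac{39}{4}\right) = 4 - \frac{1799}{44} = - \frac{1623}{44} \approx -36.886$)
$Q + n = 39914 - \frac{1623}{44} = \frac{1754593}{44}$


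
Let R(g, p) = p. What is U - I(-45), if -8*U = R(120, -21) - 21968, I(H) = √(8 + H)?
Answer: 21989/8 - I*√37 ≈ 2748.6 - 6.0828*I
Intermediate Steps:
U = 21989/8 (U = -(-21 - 21968)/8 = -⅛*(-21989) = 21989/8 ≈ 2748.6)
U - I(-45) = 21989/8 - √(8 - 45) = 21989/8 - √(-37) = 21989/8 - I*√37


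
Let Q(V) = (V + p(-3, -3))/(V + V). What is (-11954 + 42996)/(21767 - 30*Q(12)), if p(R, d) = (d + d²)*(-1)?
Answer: 62084/43519 ≈ 1.4266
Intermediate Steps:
p(R, d) = -d - d²
Q(V) = (-6 + V)/(2*V) (Q(V) = (V - 1*(-3)*(1 - 3))/(V + V) = (V - 1*(-3)*(-2))/((2*V)) = (V - 6)*(1/(2*V)) = (-6 + V)*(1/(2*V)) = (-6 + V)/(2*V))
(-11954 + 42996)/(21767 - 30*Q(12)) = (-11954 + 42996)/(21767 - 15*(-6 + 12)/12) = 31042/(21767 - 15*6/12) = 31042/(21767 - 30*¼) = 31042/(21767 - 15/2) = 31042/(43519/2) = 31042*(2/43519) = 62084/43519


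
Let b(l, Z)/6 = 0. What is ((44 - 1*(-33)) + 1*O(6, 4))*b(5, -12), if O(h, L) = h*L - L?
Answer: 0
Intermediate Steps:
b(l, Z) = 0 (b(l, Z) = 6*0 = 0)
O(h, L) = -L + L*h (O(h, L) = L*h - L = -L + L*h)
((44 - 1*(-33)) + 1*O(6, 4))*b(5, -12) = ((44 - 1*(-33)) + 1*(4*(-1 + 6)))*0 = ((44 + 33) + 1*(4*5))*0 = (77 + 1*20)*0 = (77 + 20)*0 = 97*0 = 0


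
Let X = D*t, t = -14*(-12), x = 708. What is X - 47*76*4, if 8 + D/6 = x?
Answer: 691312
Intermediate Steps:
t = 168
D = 4200 (D = -48 + 6*708 = -48 + 4248 = 4200)
X = 705600 (X = 4200*168 = 705600)
X - 47*76*4 = 705600 - 47*76*4 = 705600 - 3572*4 = 705600 - 1*14288 = 705600 - 14288 = 691312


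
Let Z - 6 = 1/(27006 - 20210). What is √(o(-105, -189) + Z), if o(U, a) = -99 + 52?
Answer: I*√473400865/3398 ≈ 6.4031*I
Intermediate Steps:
Z = 40777/6796 (Z = 6 + 1/(27006 - 20210) = 6 + 1/6796 = 40777/6796 ≈ 6.0001)
o(U, a) = -47
√(o(-105, -189) + Z) = √(-47 + 40777/6796) = √(-278635/6796) = I*√473400865/3398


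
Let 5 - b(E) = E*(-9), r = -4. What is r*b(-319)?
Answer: 11464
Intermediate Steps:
b(E) = 5 + 9*E (b(E) = 5 - E*(-9) = 5 - (-9)*E = 5 + 9*E)
r*b(-319) = -4*(5 + 9*(-319)) = -4*(5 - 2871) = -4*(-2866) = 11464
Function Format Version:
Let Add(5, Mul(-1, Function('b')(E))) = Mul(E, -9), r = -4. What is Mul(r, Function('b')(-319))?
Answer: 11464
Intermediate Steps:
Function('b')(E) = Add(5, Mul(9, E)) (Function('b')(E) = Add(5, Mul(-1, Mul(E, -9))) = Add(5, Mul(-1, Mul(-9, E))) = Add(5, Mul(9, E)))
Mul(r, Function('b')(-319)) = Mul(-4, Add(5, Mul(9, -319))) = Mul(-4, Add(5, -2871)) = Mul(-4, -2866) = 11464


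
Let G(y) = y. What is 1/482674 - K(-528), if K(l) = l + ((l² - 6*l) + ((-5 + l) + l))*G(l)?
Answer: 71585852029825/482674 ≈ 1.4831e+8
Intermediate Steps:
K(l) = l + l*(-5 + l² - 4*l) (K(l) = l + ((l² - 6*l) + ((-5 + l) + l))*l = l + ((l² - 6*l) + (-5 + 2*l))*l = l + (-5 + l² - 4*l)*l = l + l*(-5 + l² - 4*l))
1/482674 - K(-528) = 1/482674 - (-528)*(-4 + (-528)² - 4*(-528)) = 1/482674 - (-528)*(-4 + 278784 + 2112) = 1/482674 - (-528)*280892 = 1/482674 - 1*(-148310976) = 1/482674 + 148310976 = 71585852029825/482674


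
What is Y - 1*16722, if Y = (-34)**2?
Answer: -15566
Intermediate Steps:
Y = 1156
Y - 1*16722 = 1156 - 1*16722 = 1156 - 16722 = -15566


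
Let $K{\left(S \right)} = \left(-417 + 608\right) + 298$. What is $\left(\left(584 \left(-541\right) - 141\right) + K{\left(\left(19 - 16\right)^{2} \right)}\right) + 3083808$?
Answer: $2768212$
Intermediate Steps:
$K{\left(S \right)} = 489$ ($K{\left(S \right)} = 191 + 298 = 489$)
$\left(\left(584 \left(-541\right) - 141\right) + K{\left(\left(19 - 16\right)^{2} \right)}\right) + 3083808 = \left(\left(584 \left(-541\right) - 141\right) + 489\right) + 3083808 = \left(\left(-315944 - 141\right) + 489\right) + 3083808 = \left(-316085 + 489\right) + 3083808 = -315596 + 3083808 = 2768212$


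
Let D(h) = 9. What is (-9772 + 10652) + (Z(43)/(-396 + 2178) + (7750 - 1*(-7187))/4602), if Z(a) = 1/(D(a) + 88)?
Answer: 4503840640/5099193 ≈ 883.25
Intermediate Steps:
Z(a) = 1/97 (Z(a) = 1/(9 + 88) = 1/97)
(-9772 + 10652) + (Z(43)/(-396 + 2178) + (7750 - 1*(-7187))/4602) = (-9772 + 10652) + (1/(97*(-396 + 2178)) + (7750 - 1*(-7187))/4602) = 880 + ((1/97)/1782 + (7750 + 7187)*(1/4602)) = 880 + ((1/97)*(1/1782) + 14937*(1/4602)) = 880 + (1/172854 + 383/118) = 880 + 16550800/5099193 = 4503840640/5099193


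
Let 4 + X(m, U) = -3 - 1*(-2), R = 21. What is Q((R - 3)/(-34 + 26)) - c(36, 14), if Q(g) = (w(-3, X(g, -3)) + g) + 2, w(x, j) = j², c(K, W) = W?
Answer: 43/4 ≈ 10.750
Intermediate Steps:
X(m, U) = -5 (X(m, U) = -4 + (-3 - 1*(-2)) = -4 + (-3 + 2) = -4 - 1 = -5)
Q(g) = 27 + g (Q(g) = ((-5)² + g) + 2 = (25 + g) + 2 = 27 + g)
Q((R - 3)/(-34 + 26)) - c(36, 14) = (27 + (21 - 3)/(-34 + 26)) - 1*14 = (27 + 18/(-8)) - 14 = (27 + 18*(-⅛)) - 14 = (27 - 9/4) - 14 = 99/4 - 14 = 43/4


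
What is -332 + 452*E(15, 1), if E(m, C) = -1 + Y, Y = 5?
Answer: 1476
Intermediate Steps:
E(m, C) = 4 (E(m, C) = -1 + 5 = 4)
-332 + 452*E(15, 1) = -332 + 452*4 = -332 + 1808 = 1476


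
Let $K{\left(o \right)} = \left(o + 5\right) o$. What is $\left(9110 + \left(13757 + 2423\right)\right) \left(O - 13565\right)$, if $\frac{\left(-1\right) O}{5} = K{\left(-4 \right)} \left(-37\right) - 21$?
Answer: $-359118000$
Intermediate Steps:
$K{\left(o \right)} = o \left(5 + o\right)$ ($K{\left(o \right)} = \left(5 + o\right) o = o \left(5 + o\right)$)
$O = -635$ ($O = - 5 \left(- 4 \left(5 - 4\right) \left(-37\right) - 21\right) = - 5 \left(\left(-4\right) 1 \left(-37\right) - 21\right) = - 5 \left(\left(-4\right) \left(-37\right) - 21\right) = - 5 \left(148 - 21\right) = \left(-5\right) 127 = -635$)
$\left(9110 + \left(13757 + 2423\right)\right) \left(O - 13565\right) = \left(9110 + \left(13757 + 2423\right)\right) \left(-635 - 13565\right) = \left(9110 + 16180\right) \left(-14200\right) = 25290 \left(-14200\right) = -359118000$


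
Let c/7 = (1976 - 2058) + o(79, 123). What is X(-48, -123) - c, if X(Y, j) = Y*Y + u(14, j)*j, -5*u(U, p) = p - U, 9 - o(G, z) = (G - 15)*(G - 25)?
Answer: 118184/5 ≈ 23637.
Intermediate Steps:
o(G, z) = 9 - (-25 + G)*(-15 + G) (o(G, z) = 9 - (G - 15)*(G - 25) = 9 - (-15 + G)*(-25 + G) = 9 - (-25 + G)*(-15 + G))
c = -24703 (c = 7*((1976 - 2058) + (-366 - 1*79² + 40*79)) = 7*(-82 + (-366 - 1*6241 + 3160)) = 7*(-82 + (-366 - 6241 + 3160)) = 7*(-82 - 3447) = 7*(-3529) = -24703)
u(U, p) = -p/5 + U/5 (u(U, p) = -(p - U)/5 = -p/5 + U/5)
X(Y, j) = Y² + j*(14/5 - j/5) (X(Y, j) = Y*Y + (-j/5 + (⅕)*14)*j = Y² + (-j/5 + 14/5)*j = Y² + (14/5 - j/5)*j = Y² + j*(14/5 - j/5))
X(-48, -123) - c = ((-48)² - ⅕*(-123)*(-14 - 123)) - 1*(-24703) = (2304 - ⅕*(-123)*(-137)) + 24703 = (2304 - 16851/5) + 24703 = -5331/5 + 24703 = 118184/5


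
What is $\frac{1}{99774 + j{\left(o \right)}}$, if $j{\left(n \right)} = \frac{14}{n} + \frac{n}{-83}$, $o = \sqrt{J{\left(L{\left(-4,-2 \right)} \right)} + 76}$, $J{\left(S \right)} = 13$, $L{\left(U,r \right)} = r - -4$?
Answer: $\frac{61173534654}{6103528245416867} - \frac{89059 \sqrt{89}}{6103528245416867} \approx 1.0023 \cdot 10^{-5}$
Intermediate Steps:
$L{\left(U,r \right)} = 4 + r$ ($L{\left(U,r \right)} = r + 4 = 4 + r$)
$o = \sqrt{89}$ ($o = \sqrt{13 + 76} = \sqrt{89} \approx 9.434$)
$j{\left(n \right)} = \frac{14}{n} - \frac{n}{83}$ ($j{\left(n \right)} = \frac{14}{n} + n \left(- \frac{1}{83}\right) = \frac{14}{n} - \frac{n}{83}$)
$\frac{1}{99774 + j{\left(o \right)}} = \frac{1}{99774 - \left(- 14 \frac{\sqrt{89}}{89} + \frac{\sqrt{89}}{83}\right)} = \frac{1}{99774 - \left(\frac{\sqrt{89}}{83} - \frac{14 \sqrt{89}}{89}\right)} = \frac{1}{99774 + \left(\frac{14 \sqrt{89}}{89} - \frac{\sqrt{89}}{83}\right)} = \frac{1}{99774 + \frac{1073 \sqrt{89}}{7387}}$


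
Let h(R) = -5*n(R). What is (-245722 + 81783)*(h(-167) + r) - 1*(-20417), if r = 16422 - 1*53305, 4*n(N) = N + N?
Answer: 11956276043/2 ≈ 5.9781e+9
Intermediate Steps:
n(N) = N/2 (n(N) = (N + N)/4 = (2*N)/4 = N/2)
h(R) = -5*R/2
r = -36883 (r = 16422 - 53305 = -36883)
(-245722 + 81783)*(h(-167) + r) - 1*(-20417) = (-245722 + 81783)*(-5/2*(-167) - 36883) - 1*(-20417) = -163939*(835/2 - 36883) + 20417 = -163939*(-72931/2) + 20417 = 11956235209/2 + 20417 = 11956276043/2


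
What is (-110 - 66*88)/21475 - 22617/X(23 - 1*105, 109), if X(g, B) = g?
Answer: 485214799/1760950 ≈ 275.54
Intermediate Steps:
(-110 - 66*88)/21475 - 22617/X(23 - 1*105, 109) = (-110 - 66*88)/21475 - 22617/(23 - 1*105) = (-110 - 5808)*(1/21475) - 22617/(23 - 105) = -5918*1/21475 - 22617/(-82) = -5918/21475 - 22617*(-1/82) = -5918/21475 + 22617/82 = 485214799/1760950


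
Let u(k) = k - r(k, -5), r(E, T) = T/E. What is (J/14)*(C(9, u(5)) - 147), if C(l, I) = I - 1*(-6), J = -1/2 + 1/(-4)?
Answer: 405/56 ≈ 7.2321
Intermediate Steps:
u(k) = k + 5/k (u(k) = k - (-5)/k = k + 5/k)
J = -3/4 (J = -1*1/2 + 1*(-1/4) = -1/2 - 1/4 = -3/4 ≈ -0.75000)
C(l, I) = 6 + I (C(l, I) = I + 6 = 6 + I)
(J/14)*(C(9, u(5)) - 147) = (-3/4/14)*((6 + (5 + 5/5)) - 147) = ((1/14)*(-3/4))*((6 + (5 + 5*(1/5))) - 147) = -3*((6 + (5 + 1)) - 147)/56 = -3*((6 + 6) - 147)/56 = -3*(12 - 147)/56 = -3/56*(-135) = 405/56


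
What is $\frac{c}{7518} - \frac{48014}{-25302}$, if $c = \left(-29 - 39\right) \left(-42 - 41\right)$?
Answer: $\frac{13993715}{5283901} \approx 2.6484$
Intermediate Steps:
$c = 5644$ ($c = - 68 \left(-42 - 41\right) = \left(-68\right) \left(-83\right) = 5644$)
$\frac{c}{7518} - \frac{48014}{-25302} = \frac{5644}{7518} - \frac{48014}{-25302} = 5644 \cdot \frac{1}{7518} - - \frac{24007}{12651} = \frac{2822}{3759} + \frac{24007}{12651} = \frac{13993715}{5283901}$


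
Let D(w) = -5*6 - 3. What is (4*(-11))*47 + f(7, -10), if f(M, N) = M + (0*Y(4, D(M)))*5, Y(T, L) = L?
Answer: -2061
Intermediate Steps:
D(w) = -33 (D(w) = -30 - 3 = -33)
f(M, N) = M (f(M, N) = M + (0*(-33))*5 = M + 0*5 = M + 0 = M)
(4*(-11))*47 + f(7, -10) = (4*(-11))*47 + 7 = -44*47 + 7 = -2068 + 7 = -2061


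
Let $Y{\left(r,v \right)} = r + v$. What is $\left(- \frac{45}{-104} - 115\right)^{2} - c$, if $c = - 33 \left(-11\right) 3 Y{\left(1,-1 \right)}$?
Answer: $\frac{141967225}{10816} \approx 13126.0$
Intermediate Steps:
$c = 0$ ($c = - 33 \left(-11\right) 3 \left(1 - 1\right) = - 33 \left(\left(-33\right) 0\right) = \left(-33\right) 0 = 0$)
$\left(- \frac{45}{-104} - 115\right)^{2} - c = \left(- \frac{45}{-104} - 115\right)^{2} - 0 = \left(\left(-45\right) \left(- \frac{1}{104}\right) - 115\right)^{2} + 0 = \left(\frac{45}{104} - 115\right)^{2} + 0 = \left(- \frac{11915}{104}\right)^{2} + 0 = \frac{141967225}{10816} + 0 = \frac{141967225}{10816}$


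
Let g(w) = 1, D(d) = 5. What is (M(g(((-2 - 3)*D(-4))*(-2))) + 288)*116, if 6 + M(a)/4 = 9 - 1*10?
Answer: 30160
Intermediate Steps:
M(a) = -28 (M(a) = -24 + 4*(9 - 1*10) = -24 + 4*(9 - 10) = -24 + 4*(-1) = -24 - 4 = -28)
(M(g(((-2 - 3)*D(-4))*(-2))) + 288)*116 = (-28 + 288)*116 = 260*116 = 30160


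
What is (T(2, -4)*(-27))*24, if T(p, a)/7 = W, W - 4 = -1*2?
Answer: -9072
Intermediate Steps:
W = 2 (W = 4 - 1*2 = 4 - 2 = 2)
T(p, a) = 14 (T(p, a) = 7*2 = 14)
(T(2, -4)*(-27))*24 = (14*(-27))*24 = -378*24 = -9072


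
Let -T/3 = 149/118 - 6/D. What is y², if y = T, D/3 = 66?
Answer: 23030401/1684804 ≈ 13.669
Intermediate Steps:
D = 198 (D = 3*66 = 198)
T = -4799/1298 (T = -3*(149/118 - 6/198) = -3*(149*(1/118) - 6*1/198) = -3*(149/118 - 1/33) = -3*4799/3894 = -4799/1298 ≈ -3.6972)
y = -4799/1298 ≈ -3.6972
y² = (-4799/1298)² = 23030401/1684804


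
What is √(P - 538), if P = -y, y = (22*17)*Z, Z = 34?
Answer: 47*I*√6 ≈ 115.13*I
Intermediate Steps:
y = 12716 (y = (22*17)*34 = 374*34 = 12716)
P = -12716 (P = -1*12716 = -12716)
√(P - 538) = √(-12716 - 538) = √(-13254) = 47*I*√6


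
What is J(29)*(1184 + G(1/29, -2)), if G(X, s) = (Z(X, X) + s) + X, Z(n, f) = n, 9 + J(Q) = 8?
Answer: -34280/29 ≈ -1182.1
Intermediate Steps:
J(Q) = -1 (J(Q) = -9 + 8 = -1)
G(X, s) = s + 2*X (G(X, s) = (X + s) + X = s + 2*X)
J(29)*(1184 + G(1/29, -2)) = -(1184 + (-2 + 2/29)) = -(1184 - 56/29) = -1*34280/29 = -34280/29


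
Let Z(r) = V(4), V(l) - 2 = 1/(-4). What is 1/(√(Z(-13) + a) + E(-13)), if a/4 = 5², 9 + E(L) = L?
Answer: -8/139 - 2*√407/1529 ≈ -0.083943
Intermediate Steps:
E(L) = -9 + L
a = 100 (a = 4*5² = 4*25 = 100)
V(l) = 7/4 (V(l) = 2 + 1/(-4) = 2 - ¼ = 7/4)
Z(r) = 7/4
1/(√(Z(-13) + a) + E(-13)) = 1/(√(7/4 + 100) + (-9 - 13)) = 1/(√(407/4) - 22) = 1/(√407/2 - 22) = 1/(-22 + √407/2)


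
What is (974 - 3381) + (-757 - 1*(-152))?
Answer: -3012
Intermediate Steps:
(974 - 3381) + (-757 - 1*(-152)) = -2407 + (-757 + 152) = -2407 - 605 = -3012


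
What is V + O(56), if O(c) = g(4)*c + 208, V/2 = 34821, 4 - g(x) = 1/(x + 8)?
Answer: 210208/3 ≈ 70069.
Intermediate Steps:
g(x) = 4 - 1/(8 + x) (g(x) = 4 - 1/(x + 8) = 4 - 1/(8 + x))
V = 69642 (V = 2*34821 = 69642)
O(c) = 208 + 47*c/12 (O(c) = ((31 + 4*4)/(8 + 4))*c + 208 = ((31 + 16)/12)*c + 208 = ((1/12)*47)*c + 208 = 47*c/12 + 208 = 208 + 47*c/12)
V + O(56) = 69642 + (208 + (47/12)*56) = 69642 + (208 + 658/3) = 69642 + 1282/3 = 210208/3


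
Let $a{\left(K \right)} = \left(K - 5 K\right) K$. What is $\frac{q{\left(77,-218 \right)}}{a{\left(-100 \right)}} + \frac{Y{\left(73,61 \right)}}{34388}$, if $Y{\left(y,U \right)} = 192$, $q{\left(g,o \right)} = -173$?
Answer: $\frac{3407281}{343880000} \approx 0.0099083$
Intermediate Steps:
$a{\left(K \right)} = - 4 K^{2}$ ($a{\left(K \right)} = - 4 K K = - 4 K^{2}$)
$\frac{q{\left(77,-218 \right)}}{a{\left(-100 \right)}} + \frac{Y{\left(73,61 \right)}}{34388} = - \frac{173}{\left(-4\right) \left(-100\right)^{2}} + \frac{192}{34388} = - \frac{173}{\left(-4\right) 10000} + 192 \cdot \frac{1}{34388} = - \frac{173}{-40000} + \frac{48}{8597} = \left(-173\right) \left(- \frac{1}{40000}\right) + \frac{48}{8597} = \frac{173}{40000} + \frac{48}{8597} = \frac{3407281}{343880000}$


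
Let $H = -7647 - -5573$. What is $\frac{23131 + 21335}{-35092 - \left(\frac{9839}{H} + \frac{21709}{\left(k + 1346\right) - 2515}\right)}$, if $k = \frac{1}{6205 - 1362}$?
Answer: $- \frac{130528614400386}{102943078322929} \approx -1.268$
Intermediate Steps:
$k = \frac{1}{4843} \approx 0.00020648$
$H = -2074$ ($H = -7647 + 5573 = -2074$)
$\frac{23131 + 21335}{-35092 - \left(\frac{9839}{H} + \frac{21709}{\left(k + 1346\right) - 2515}\right)} = \frac{23131 + 21335}{-35092 - \left(- \frac{9839}{2074} + \frac{21709}{\left(\frac{1}{4843} + 1346\right) - 2515}\right)} = \frac{44466}{-35092 - \left(- \frac{9839}{2074} + \frac{21709}{\frac{6518679}{4843} - 2515}\right)} = \frac{44466}{-35092 - \left(- \frac{9839}{2074} + \frac{21709}{- \frac{5661466}{4843}}\right)} = \frac{44466}{-35092 + \left(\frac{9839}{2074} - - \frac{105136687}{5661466}\right)} = \frac{44466}{-35092 + \left(\frac{9839}{2074} + \frac{105136687}{5661466}\right)} = \frac{44466}{-35092 + \frac{68439163203}{2935470121}} = \frac{44466}{- \frac{102943078322929}{2935470121}} = 44466 \left(- \frac{2935470121}{102943078322929}\right) = - \frac{130528614400386}{102943078322929}$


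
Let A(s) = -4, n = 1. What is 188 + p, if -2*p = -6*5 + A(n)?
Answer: 205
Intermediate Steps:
p = 17 (p = -(-6*5 - 4)/2 = -(-30 - 4)/2 = -1/2*(-34) = 17)
188 + p = 188 + 17 = 205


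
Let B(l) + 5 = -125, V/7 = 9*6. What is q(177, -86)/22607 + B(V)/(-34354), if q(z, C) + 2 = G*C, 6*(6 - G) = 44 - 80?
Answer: -346629/8262137 ≈ -0.041954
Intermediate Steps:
G = 12 (G = 6 - (44 - 80)/6 = 6 - ⅙*(-36) = 6 + 6 = 12)
V = 378 (V = 7*(9*6) = 7*54 = 378)
B(l) = -130 (B(l) = -5 - 125 = -130)
q(z, C) = -2 + 12*C
q(177, -86)/22607 + B(V)/(-34354) = (-2 + 12*(-86))/22607 - 130/(-34354) = (-2 - 1032)*(1/22607) - 130*(-1/34354) = -1034*1/22607 + 65/17177 = -22/481 + 65/17177 = -346629/8262137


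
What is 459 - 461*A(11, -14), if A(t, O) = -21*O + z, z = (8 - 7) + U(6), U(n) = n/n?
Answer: -135997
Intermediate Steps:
U(n) = 1
z = 2 (z = (8 - 7) + 1 = 1 + 1 = 2)
A(t, O) = 2 - 21*O (A(t, O) = -21*O + 2 = 2 - 21*O)
459 - 461*A(11, -14) = 459 - 461*(2 - 21*(-14)) = 459 - 461*(2 + 294) = 459 - 461*296 = 459 - 136456 = -135997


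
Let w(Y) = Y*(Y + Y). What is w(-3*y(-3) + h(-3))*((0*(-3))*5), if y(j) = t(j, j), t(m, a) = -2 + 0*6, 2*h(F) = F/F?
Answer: 0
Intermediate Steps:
h(F) = ½ (h(F) = (F/F)/2 = (½)*1 = ½)
t(m, a) = -2 (t(m, a) = -2 + 0 = -2)
y(j) = -2
w(Y) = 2*Y² (w(Y) = Y*(2*Y) = 2*Y²)
w(-3*y(-3) + h(-3))*((0*(-3))*5) = (2*(-3*(-2) + ½)²)*((0*(-3))*5) = (2*(6 + ½)²)*(0*5) = (2*(13/2)²)*0 = (2*(169/4))*0 = (169/2)*0 = 0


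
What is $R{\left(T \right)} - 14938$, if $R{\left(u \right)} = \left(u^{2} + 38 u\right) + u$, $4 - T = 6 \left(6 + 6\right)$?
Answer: $-12966$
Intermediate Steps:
$T = -68$ ($T = 4 - 6 \left(6 + 6\right) = 4 - 6 \cdot 12 = 4 - 72 = -68$)
$R{\left(u \right)} = u^{2} + 39 u$
$R{\left(T \right)} - 14938 = - 68 \left(39 - 68\right) - 14938 = \left(-68\right) \left(-29\right) - 14938 = 1972 - 14938 = -12966$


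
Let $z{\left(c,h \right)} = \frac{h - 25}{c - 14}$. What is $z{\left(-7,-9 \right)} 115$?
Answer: $\frac{3910}{21} \approx 186.19$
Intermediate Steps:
$z{\left(c,h \right)} = \frac{-25 + h}{-14 + c}$
$z{\left(-7,-9 \right)} 115 = \frac{-25 - 9}{-14 - 7} \cdot 115 = \frac{1}{-21} \left(-34\right) 115 = \left(- \frac{1}{21}\right) \left(-34\right) 115 = \frac{34}{21} \cdot 115 = \frac{3910}{21}$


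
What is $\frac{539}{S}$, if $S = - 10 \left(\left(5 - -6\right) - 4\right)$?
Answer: $- \frac{77}{10} \approx -7.7$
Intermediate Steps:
$S = -70$ ($S = - 10 \left(\left(5 + 6\right) - 4\right) = - 10 \left(11 - 4\right) = \left(-10\right) 7 = -70$)
$\frac{539}{S} = \frac{539}{-70} = 539 \left(- \frac{1}{70}\right) = - \frac{77}{10}$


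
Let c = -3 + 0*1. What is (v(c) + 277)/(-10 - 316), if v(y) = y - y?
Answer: -277/326 ≈ -0.84969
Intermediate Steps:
c = -3 (c = -3 + 0 = -3)
v(y) = 0
(v(c) + 277)/(-10 - 316) = (0 + 277)/(-10 - 316) = 277/(-326) = 277*(-1/326) = -277/326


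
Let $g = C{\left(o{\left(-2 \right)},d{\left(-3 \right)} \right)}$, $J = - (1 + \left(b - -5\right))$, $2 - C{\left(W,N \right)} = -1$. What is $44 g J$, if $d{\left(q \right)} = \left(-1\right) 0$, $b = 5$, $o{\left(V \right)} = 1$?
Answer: $-1452$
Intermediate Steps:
$d{\left(q \right)} = 0$
$C{\left(W,N \right)} = 3$ ($C{\left(W,N \right)} = 2 - -1 = 2 + 1 = 3$)
$J = -11$ ($J = - (1 + \left(5 - -5\right)) = - (1 + \left(5 + 5\right)) = - (1 + 10) = \left(-1\right) 11 = -11$)
$g = 3$
$44 g J = 44 \cdot 3 \left(-11\right) = 132 \left(-11\right) = -1452$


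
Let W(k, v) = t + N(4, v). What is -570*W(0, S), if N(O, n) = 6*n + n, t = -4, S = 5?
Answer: -17670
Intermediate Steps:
N(O, n) = 7*n
W(k, v) = -4 + 7*v
-570*W(0, S) = -570*(-4 + 7*5) = -570*(-4 + 35) = -570*31 = -17670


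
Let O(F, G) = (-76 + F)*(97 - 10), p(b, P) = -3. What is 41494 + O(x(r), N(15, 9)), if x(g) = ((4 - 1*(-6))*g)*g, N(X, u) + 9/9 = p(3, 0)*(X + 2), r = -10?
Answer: 121882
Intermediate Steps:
N(X, u) = -7 - 3*X (N(X, u) = -1 - 3*(X + 2) = -1 - 3*(2 + X) = -1 + (-6 - 3*X) = -7 - 3*X)
x(g) = 10*g² (x(g) = ((4 + 6)*g)*g = (10*g)*g = 10*g²)
O(F, G) = -6612 + 87*F (O(F, G) = (-76 + F)*87 = -6612 + 87*F)
41494 + O(x(r), N(15, 9)) = 41494 + (-6612 + 87*(10*(-10)²)) = 41494 + (-6612 + 87*(10*100)) = 41494 + (-6612 + 87*1000) = 41494 + (-6612 + 87000) = 41494 + 80388 = 121882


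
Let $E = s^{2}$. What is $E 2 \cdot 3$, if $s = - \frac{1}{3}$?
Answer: $\frac{2}{3} \approx 0.66667$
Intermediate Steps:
$s = - \frac{1}{3}$ ($s = \left(-1\right) \frac{1}{3} = - \frac{1}{3} \approx -0.33333$)
$E = \frac{1}{9}$ ($E = \left(- \frac{1}{3}\right)^{2} = \frac{1}{9} \approx 0.11111$)
$E 2 \cdot 3 = \frac{1}{9} \cdot 2 \cdot 3 = \frac{2}{9} \cdot 3 = \frac{2}{3}$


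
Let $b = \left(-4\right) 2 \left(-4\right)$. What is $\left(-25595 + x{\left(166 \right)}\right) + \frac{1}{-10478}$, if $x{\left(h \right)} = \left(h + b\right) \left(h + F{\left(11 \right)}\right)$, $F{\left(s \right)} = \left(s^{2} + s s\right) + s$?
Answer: $\frac{601091425}{10478} \approx 57367.0$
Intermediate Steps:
$F{\left(s \right)} = s + 2 s^{2}$ ($F{\left(s \right)} = \left(s^{2} + s^{2}\right) + s = 2 s^{2} + s = s + 2 s^{2}$)
$b = 32$ ($b = \left(-8\right) \left(-4\right) = 32$)
$x{\left(h \right)} = \left(32 + h\right) \left(253 + h\right)$ ($x{\left(h \right)} = \left(h + 32\right) \left(h + 11 \left(1 + 2 \cdot 11\right)\right) = \left(32 + h\right) \left(h + 11 \left(1 + 22\right)\right) = \left(32 + h\right) \left(h + 11 \cdot 23\right) = \left(32 + h\right) \left(h + 253\right) = \left(32 + h\right) \left(253 + h\right)$)
$\left(-25595 + x{\left(166 \right)}\right) + \frac{1}{-10478} = \left(-25595 + \left(8096 + 166^{2} + 285 \cdot 166\right)\right) + \frac{1}{-10478} = \left(-25595 + \left(8096 + 27556 + 47310\right)\right) - \frac{1}{10478} = \left(-25595 + 82962\right) - \frac{1}{10478} = 57367 - \frac{1}{10478} = \frac{601091425}{10478}$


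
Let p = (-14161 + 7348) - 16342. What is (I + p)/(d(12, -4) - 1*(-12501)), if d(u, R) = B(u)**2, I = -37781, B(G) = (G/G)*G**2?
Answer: -20312/11079 ≈ -1.8334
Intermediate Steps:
B(G) = G**2 (B(G) = 1*G**2 = G**2)
p = -23155 (p = -6813 - 16342 = -23155)
d(u, R) = u**4 (d(u, R) = (u**2)**2 = u**4)
(I + p)/(d(12, -4) - 1*(-12501)) = (-37781 - 23155)/(12**4 - 1*(-12501)) = -60936/(20736 + 12501) = -60936/33237 = -60936*1/33237 = -20312/11079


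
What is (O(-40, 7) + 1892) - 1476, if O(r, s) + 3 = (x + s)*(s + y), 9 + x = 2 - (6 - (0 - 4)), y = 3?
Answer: 313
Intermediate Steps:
x = -17 (x = -9 + (2 - (6 - (0 - 4))) = -9 + (2 - (6 - 1*(-4))) = -9 + (2 - (6 + 4)) = -9 + (2 - 1*10) = -9 + (2 - 10) = -9 - 8 = -17)
O(r, s) = -3 + (-17 + s)*(3 + s) (O(r, s) = -3 + (-17 + s)*(s + 3) = -3 + (-17 + s)*(3 + s))
(O(-40, 7) + 1892) - 1476 = ((-54 + 7² - 14*7) + 1892) - 1476 = ((-54 + 49 - 98) + 1892) - 1476 = (-103 + 1892) - 1476 = 1789 - 1476 = 313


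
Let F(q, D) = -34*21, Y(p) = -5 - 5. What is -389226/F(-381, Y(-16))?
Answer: 64871/119 ≈ 545.13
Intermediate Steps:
Y(p) = -10
F(q, D) = -714
-389226/F(-381, Y(-16)) = -389226/(-714) = -389226*(-1/714) = 64871/119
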